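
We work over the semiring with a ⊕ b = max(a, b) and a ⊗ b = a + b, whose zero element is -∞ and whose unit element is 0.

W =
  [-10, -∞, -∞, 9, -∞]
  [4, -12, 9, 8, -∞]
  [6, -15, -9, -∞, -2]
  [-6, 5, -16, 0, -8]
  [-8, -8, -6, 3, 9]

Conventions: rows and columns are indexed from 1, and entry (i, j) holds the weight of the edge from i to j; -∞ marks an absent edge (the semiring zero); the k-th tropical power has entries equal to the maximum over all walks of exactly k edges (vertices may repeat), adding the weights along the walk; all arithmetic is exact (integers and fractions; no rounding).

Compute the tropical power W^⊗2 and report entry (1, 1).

W^⊗2:
  [3, 14, -7, 9, 1]
  [15, 13, 0, 13, 7]
  [-3, -10, -6, 15, 7]
  [9, 5, 14, 13, 1]
  [1, 8, 3, 12, 18]
Key observation: the optimum is the walk 1->4->1, with weight 9 + (-6) = 3.
Optimal value attained by: walk 1->4->1.
Answer: (W^⊗2)[1][1] = 3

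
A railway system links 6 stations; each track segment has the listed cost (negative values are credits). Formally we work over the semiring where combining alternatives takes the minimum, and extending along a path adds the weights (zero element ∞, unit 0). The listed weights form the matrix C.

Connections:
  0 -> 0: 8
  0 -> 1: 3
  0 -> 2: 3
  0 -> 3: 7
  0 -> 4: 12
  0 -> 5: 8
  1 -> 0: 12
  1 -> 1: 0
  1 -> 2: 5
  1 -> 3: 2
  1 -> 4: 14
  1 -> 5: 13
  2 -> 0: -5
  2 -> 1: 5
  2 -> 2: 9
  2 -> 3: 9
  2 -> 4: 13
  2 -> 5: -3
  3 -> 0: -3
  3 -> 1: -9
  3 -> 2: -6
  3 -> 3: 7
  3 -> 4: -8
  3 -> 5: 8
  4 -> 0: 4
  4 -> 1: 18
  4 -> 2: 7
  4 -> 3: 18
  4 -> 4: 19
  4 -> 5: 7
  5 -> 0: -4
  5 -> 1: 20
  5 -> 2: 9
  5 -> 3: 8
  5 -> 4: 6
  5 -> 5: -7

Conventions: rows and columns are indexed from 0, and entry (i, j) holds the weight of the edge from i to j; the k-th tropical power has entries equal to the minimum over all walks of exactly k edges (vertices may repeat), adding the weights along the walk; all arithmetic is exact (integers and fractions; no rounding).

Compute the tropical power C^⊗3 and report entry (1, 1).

C^⊗2:
  [-2, -2, 1, 5, -1, 0]
  [-1, -7, -4, 2, -6, 2]
  [-7, -2, -2, 2, 1, -10]
  [-11, -9, -4, -7, -1, -9]
  [2, 7, 7, 11, 10, 0]
  [-11, -1, -1, 1, -1, -14]
C^⊗3:
  [-4, -4, -1, 0, -3, -7]
  [-9, -7, -4, -5, -6, -7]
  [-14, -7, -4, -2, -6, -17]
  [-13, -16, -13, -7, -15, -16]
  [-4, 2, 5, 8, 3, -7]
  [-18, -8, -8, -6, -8, -21]
Key observation: the optimum is the walk 1->1->3->1, with weight 0 + 2 + (-9) = -7.
Optimal value attained by: walk 1->1->3->1.
Answer: (C^⊗3)[1][1] = -7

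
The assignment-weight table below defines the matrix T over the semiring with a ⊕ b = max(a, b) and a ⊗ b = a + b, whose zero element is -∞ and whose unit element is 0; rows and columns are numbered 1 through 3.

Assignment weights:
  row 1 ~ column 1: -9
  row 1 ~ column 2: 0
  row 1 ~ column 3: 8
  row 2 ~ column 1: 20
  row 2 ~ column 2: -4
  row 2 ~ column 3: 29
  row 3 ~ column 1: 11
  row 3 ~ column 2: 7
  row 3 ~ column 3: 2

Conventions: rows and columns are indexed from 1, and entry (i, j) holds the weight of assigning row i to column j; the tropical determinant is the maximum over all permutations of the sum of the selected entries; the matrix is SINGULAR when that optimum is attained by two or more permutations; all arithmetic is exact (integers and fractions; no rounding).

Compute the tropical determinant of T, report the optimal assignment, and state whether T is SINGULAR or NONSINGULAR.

σ = (1, 2, 3): (-9) + (-4) + 2 = -11
σ = (1, 3, 2): (-9) + 29 + 7 = 27
σ = (2, 1, 3): 0 + 20 + 2 = 22
σ = (2, 3, 1): 0 + 29 + 11 = 40
σ = (3, 1, 2): 8 + 20 + 7 = 35
σ = (3, 2, 1): 8 + (-4) + 11 = 15
Optimal value attained by: σ = (2, 3, 1).
Answer: det⊕(T) = 40; verdict: NONSINGULAR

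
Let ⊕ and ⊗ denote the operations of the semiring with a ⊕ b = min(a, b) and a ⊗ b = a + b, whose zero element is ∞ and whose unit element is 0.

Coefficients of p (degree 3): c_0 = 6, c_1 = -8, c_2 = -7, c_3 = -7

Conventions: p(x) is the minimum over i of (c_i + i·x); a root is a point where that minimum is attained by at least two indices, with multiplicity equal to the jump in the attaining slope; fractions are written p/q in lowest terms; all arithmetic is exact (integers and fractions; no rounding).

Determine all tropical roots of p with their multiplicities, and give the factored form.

hull edge (i=0, c=6) to (i=1, c=-8): slope -14, span 1
hull edge (i=1, c=-8) to (i=3, c=-7): slope 1/2, span 2
Factored form: p(x) = -7 ⊗ (x ⊕ (-1/2)) ⊗ (x ⊕ (-1/2)) ⊗ (x ⊕ 14)
Answer: roots = -1/2 (mult 2), 14 (mult 1)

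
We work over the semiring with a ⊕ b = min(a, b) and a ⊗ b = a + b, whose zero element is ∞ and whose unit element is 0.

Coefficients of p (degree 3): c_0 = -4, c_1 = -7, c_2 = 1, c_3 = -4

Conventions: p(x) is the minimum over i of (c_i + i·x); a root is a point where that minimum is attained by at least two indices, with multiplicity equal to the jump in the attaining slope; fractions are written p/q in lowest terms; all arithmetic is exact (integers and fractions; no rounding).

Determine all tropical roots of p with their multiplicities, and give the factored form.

hull edge (i=0, c=-4) to (i=1, c=-7): slope -3, span 1
hull edge (i=1, c=-7) to (i=3, c=-4): slope 3/2, span 2
Factored form: p(x) = -4 ⊗ (x ⊕ (-3/2)) ⊗ (x ⊕ (-3/2)) ⊗ (x ⊕ 3)
Answer: roots = -3/2 (mult 2), 3 (mult 1)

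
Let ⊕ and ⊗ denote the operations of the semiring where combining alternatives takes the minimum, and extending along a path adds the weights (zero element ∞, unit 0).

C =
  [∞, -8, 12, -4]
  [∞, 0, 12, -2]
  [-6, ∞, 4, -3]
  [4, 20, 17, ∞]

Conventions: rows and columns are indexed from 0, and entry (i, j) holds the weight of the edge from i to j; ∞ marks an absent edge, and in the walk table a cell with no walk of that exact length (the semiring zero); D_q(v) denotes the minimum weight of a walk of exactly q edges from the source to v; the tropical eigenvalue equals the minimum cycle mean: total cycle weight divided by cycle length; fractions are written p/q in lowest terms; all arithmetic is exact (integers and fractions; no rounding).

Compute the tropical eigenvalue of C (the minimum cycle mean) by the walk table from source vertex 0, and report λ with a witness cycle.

q=0: [0, ∞, ∞, ∞]
q=1: [∞, -8, 12, -4]
q=2: [0, -8, 4, -10]
q=3: [-6, -8, 4, -10]
q=4: [-6, -14, 4, -10]
Optimal cycle mean attained by: cycle 0->1->3->0, total (-8) + (-2) + 4, length 3.
Answer: λ = -2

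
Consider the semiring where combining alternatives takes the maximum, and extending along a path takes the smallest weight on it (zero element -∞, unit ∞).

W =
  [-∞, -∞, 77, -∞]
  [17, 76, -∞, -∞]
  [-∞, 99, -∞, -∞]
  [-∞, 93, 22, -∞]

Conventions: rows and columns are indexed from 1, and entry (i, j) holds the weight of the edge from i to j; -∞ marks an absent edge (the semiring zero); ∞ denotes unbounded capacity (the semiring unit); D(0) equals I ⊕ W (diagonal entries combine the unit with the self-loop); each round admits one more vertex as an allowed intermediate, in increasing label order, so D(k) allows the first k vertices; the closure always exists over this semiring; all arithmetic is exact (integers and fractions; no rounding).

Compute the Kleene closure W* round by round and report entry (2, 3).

D(0):
  [∞, -∞, 77, -∞]
  [17, ∞, -∞, -∞]
  [-∞, 99, ∞, -∞]
  [-∞, 93, 22, ∞]
D(1):
  [∞, -∞, 77, -∞]
  [17, ∞, 17, -∞]
  [-∞, 99, ∞, -∞]
  [-∞, 93, 22, ∞]
D(2):
  [∞, -∞, 77, -∞]
  [17, ∞, 17, -∞]
  [17, 99, ∞, -∞]
  [17, 93, 22, ∞]
D(3):
  [∞, 77, 77, -∞]
  [17, ∞, 17, -∞]
  [17, 99, ∞, -∞]
  [17, 93, 22, ∞]
D(4):
  [∞, 77, 77, -∞]
  [17, ∞, 17, -∞]
  [17, 99, ∞, -∞]
  [17, 93, 22, ∞]
Answer: W*[2][3] = 17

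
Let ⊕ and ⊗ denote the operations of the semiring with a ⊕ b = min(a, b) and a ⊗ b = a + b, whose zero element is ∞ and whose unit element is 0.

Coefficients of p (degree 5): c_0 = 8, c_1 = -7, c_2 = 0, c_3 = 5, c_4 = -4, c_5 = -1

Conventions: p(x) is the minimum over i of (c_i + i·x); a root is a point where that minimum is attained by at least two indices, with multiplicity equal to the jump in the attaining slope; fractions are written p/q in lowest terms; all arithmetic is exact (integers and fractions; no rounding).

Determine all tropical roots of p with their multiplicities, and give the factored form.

hull edge (i=0, c=8) to (i=1, c=-7): slope -15, span 1
hull edge (i=1, c=-7) to (i=4, c=-4): slope 1, span 3
hull edge (i=4, c=-4) to (i=5, c=-1): slope 3, span 1
Factored form: p(x) = -1 ⊗ (x ⊕ (-3)) ⊗ (x ⊕ (-1)) ⊗ (x ⊕ (-1)) ⊗ (x ⊕ (-1)) ⊗ (x ⊕ 15)
Answer: roots = -3 (mult 1), -1 (mult 3), 15 (mult 1)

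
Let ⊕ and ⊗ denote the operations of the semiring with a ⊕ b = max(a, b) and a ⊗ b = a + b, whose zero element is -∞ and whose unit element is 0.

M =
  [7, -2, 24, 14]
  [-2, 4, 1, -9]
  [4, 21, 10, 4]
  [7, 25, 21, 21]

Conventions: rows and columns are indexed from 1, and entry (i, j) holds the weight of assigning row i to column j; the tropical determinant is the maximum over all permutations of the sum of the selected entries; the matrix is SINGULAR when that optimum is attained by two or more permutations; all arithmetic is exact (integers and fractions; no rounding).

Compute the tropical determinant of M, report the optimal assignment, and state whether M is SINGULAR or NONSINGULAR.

σ = (1, 2, 3, 4): 7 + 4 + 10 + 21 = 42
σ = (1, 2, 4, 3): 7 + 4 + 4 + 21 = 36
σ = (1, 3, 2, 4): 7 + 1 + 21 + 21 = 50
σ = (1, 3, 4, 2): 7 + 1 + 4 + 25 = 37
σ = (1, 4, 2, 3): 7 + (-9) + 21 + 21 = 40
σ = (1, 4, 3, 2): 7 + (-9) + 10 + 25 = 33
σ = (2, 1, 3, 4): (-2) + (-2) + 10 + 21 = 27
σ = (2, 1, 4, 3): (-2) + (-2) + 4 + 21 = 21
σ = (2, 3, 1, 4): (-2) + 1 + 4 + 21 = 24
σ = (2, 3, 4, 1): (-2) + 1 + 4 + 7 = 10
σ = (2, 4, 1, 3): (-2) + (-9) + 4 + 21 = 14
σ = (2, 4, 3, 1): (-2) + (-9) + 10 + 7 = 6
σ = (3, 1, 2, 4): 24 + (-2) + 21 + 21 = 64
σ = (3, 1, 4, 2): 24 + (-2) + 4 + 25 = 51
σ = (3, 2, 1, 4): 24 + 4 + 4 + 21 = 53
σ = (3, 2, 4, 1): 24 + 4 + 4 + 7 = 39
σ = (3, 4, 1, 2): 24 + (-9) + 4 + 25 = 44
σ = (3, 4, 2, 1): 24 + (-9) + 21 + 7 = 43
σ = (4, 1, 2, 3): 14 + (-2) + 21 + 21 = 54
σ = (4, 1, 3, 2): 14 + (-2) + 10 + 25 = 47
σ = (4, 2, 1, 3): 14 + 4 + 4 + 21 = 43
σ = (4, 2, 3, 1): 14 + 4 + 10 + 7 = 35
σ = (4, 3, 1, 2): 14 + 1 + 4 + 25 = 44
σ = (4, 3, 2, 1): 14 + 1 + 21 + 7 = 43
Optimal value attained by: σ = (3, 1, 2, 4).
Answer: det⊕(M) = 64; verdict: NONSINGULAR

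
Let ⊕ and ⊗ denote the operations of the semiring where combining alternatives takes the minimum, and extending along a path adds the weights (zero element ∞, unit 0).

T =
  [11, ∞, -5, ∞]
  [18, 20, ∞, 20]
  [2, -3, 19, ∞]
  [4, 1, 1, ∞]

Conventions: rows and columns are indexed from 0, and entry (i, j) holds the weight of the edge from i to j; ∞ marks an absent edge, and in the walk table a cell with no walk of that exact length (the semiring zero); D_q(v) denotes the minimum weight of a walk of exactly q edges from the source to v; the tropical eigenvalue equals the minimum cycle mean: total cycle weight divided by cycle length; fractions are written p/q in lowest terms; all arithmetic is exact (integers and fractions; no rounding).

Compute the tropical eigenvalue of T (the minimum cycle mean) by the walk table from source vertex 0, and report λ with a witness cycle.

q=0: [0, ∞, ∞, ∞]
q=1: [11, ∞, -5, ∞]
q=2: [-3, -8, 6, ∞]
q=3: [8, 3, -8, 12]
q=4: [-6, -11, 3, 23]
Optimal cycle mean attained by: cycle 0->2->0, total (-5) + 2, length 2.
Answer: λ = -3/2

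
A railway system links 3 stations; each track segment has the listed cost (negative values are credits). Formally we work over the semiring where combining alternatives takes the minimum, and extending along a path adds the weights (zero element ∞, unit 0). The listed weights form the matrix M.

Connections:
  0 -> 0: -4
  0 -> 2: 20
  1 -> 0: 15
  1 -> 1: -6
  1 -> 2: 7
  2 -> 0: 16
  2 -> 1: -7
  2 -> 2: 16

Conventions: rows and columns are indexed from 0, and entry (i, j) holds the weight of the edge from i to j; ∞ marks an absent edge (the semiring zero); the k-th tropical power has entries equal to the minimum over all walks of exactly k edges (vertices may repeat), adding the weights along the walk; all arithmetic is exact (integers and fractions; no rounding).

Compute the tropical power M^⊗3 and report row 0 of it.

M^⊗2:
  [-8, 13, 16]
  [9, -12, 1]
  [8, -13, 0]
M^⊗3:
  [-12, 7, 12]
  [3, -18, -5]
  [2, -19, -6]
Answer: row 0 of M^⊗3 = [-12, 7, 12]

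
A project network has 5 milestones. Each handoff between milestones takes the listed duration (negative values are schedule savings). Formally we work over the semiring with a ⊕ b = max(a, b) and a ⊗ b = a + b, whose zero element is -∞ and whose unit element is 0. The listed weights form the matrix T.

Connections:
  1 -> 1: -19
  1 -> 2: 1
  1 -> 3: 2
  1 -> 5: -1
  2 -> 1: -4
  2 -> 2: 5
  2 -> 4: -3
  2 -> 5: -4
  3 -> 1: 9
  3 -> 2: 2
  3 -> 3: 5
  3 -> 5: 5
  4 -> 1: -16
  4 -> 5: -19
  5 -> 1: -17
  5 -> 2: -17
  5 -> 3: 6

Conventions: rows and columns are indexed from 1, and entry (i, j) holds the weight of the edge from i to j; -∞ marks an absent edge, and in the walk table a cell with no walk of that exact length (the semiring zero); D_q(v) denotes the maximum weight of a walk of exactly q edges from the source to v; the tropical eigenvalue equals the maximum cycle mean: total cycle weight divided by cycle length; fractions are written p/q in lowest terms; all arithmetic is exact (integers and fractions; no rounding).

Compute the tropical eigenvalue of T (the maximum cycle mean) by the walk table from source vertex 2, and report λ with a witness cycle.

q=0: [-∞, 0, -∞, -∞, -∞]
q=1: [-4, 5, -∞, -3, -4]
q=2: [1, 10, 2, 2, 1]
q=3: [11, 15, 7, 7, 7]
q=4: [16, 20, 13, 12, 12]
q=5: [22, 25, 18, 17, 18]
Optimal cycle mean attained by: cycle 1->3->1, total 2 + 9, length 2.
Answer: λ = 11/2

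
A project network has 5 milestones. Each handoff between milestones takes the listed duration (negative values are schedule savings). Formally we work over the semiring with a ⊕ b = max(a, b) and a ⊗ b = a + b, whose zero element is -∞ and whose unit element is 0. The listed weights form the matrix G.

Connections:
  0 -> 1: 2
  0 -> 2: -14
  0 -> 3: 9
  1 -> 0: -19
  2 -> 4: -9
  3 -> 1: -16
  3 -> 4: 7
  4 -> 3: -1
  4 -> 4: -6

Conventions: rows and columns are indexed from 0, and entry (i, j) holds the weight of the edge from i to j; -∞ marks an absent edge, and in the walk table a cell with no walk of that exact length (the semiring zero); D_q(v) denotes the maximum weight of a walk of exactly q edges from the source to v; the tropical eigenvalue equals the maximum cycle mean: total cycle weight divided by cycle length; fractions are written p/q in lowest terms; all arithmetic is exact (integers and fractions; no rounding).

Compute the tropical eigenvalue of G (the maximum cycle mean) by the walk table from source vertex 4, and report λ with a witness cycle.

q=0: [-∞, -∞, -∞, -∞, 0]
q=1: [-∞, -∞, -∞, -1, -6]
q=2: [-∞, -17, -∞, -7, 6]
q=3: [-36, -23, -∞, 5, 0]
q=4: [-42, -11, -50, -1, 12]
q=5: [-30, -17, -56, 11, 6]
Optimal cycle mean attained by: cycle 3->4->3, total 7 + (-1), length 2.
Answer: λ = 3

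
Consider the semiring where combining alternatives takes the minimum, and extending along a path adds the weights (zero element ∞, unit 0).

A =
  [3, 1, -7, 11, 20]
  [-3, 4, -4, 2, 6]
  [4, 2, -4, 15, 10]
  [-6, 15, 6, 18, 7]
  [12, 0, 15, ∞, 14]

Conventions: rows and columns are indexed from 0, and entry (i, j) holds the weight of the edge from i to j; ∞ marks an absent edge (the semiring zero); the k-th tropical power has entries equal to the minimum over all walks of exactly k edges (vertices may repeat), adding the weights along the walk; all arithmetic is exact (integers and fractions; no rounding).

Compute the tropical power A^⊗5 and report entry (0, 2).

A^⊗2:
  [-3, -5, -11, 3, 3]
  [-4, -2, -10, 6, 6]
  [-1, -2, -8, 4, 6]
  [-3, -5, -13, 5, 14]
  [-3, 4, -4, 2, 6]
A^⊗3:
  [-8, -9, -15, -3, -1]
  [-6, -8, -14, 0, 0]
  [-5, -6, -12, 0, 2]
  [-9, -11, -17, -3, -3]
  [-4, -2, -10, 6, 6]
A^⊗4:
  [-12, -13, -19, -7, -5]
  [-11, -12, -18, -6, -4]
  [-9, -10, -16, -4, -2]
  [-14, -15, -21, -9, -7]
  [-6, -8, -14, 0, 0]
A^⊗5:
  [-16, -17, -23, -11, -9]
  [-15, -16, -22, -10, -8]
  [-13, -14, -20, -8, -6]
  [-18, -19, -25, -13, -11]
  [-11, -12, -18, -6, -4]
Key observation: the optimum is the walk 0->2->2->2->2->2, with weight (-7) + (-4) + (-4) + (-4) + (-4) = -23.
Optimal value attained by: walk 0->2->2->2->2->2.
Answer: (A^⊗5)[0][2] = -23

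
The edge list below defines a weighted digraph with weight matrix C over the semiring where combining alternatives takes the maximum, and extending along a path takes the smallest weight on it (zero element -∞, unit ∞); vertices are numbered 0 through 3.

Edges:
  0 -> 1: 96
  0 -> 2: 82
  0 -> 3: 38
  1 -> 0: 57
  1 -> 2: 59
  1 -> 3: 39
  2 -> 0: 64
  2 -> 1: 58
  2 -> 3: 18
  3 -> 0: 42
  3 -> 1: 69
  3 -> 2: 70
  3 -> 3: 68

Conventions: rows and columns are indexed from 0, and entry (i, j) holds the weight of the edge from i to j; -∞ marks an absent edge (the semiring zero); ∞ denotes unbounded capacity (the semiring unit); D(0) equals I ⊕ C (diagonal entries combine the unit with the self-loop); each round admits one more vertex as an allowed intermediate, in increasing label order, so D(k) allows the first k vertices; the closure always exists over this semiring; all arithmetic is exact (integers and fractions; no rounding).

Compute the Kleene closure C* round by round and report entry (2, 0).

D(0):
  [∞, 96, 82, 38]
  [57, ∞, 59, 39]
  [64, 58, ∞, 18]
  [42, 69, 70, ∞]
D(1):
  [∞, 96, 82, 38]
  [57, ∞, 59, 39]
  [64, 64, ∞, 38]
  [42, 69, 70, ∞]
D(2):
  [∞, 96, 82, 39]
  [57, ∞, 59, 39]
  [64, 64, ∞, 39]
  [57, 69, 70, ∞]
D(3):
  [∞, 96, 82, 39]
  [59, ∞, 59, 39]
  [64, 64, ∞, 39]
  [64, 69, 70, ∞]
D(4):
  [∞, 96, 82, 39]
  [59, ∞, 59, 39]
  [64, 64, ∞, 39]
  [64, 69, 70, ∞]
Answer: C*[2][0] = 64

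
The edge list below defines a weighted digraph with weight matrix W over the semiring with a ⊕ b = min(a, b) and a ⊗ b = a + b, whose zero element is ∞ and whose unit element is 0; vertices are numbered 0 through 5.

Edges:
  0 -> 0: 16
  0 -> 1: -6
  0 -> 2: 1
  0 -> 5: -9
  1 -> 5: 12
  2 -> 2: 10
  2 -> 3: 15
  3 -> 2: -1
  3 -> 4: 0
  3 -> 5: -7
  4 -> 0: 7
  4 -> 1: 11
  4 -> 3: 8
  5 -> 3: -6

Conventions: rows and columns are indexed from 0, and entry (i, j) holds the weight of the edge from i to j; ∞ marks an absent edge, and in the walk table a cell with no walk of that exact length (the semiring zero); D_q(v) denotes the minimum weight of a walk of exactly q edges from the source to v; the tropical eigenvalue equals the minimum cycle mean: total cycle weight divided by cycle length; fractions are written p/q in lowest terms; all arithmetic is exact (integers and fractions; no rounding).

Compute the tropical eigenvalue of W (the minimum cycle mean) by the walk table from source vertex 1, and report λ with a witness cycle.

q=0: [∞, 0, ∞, ∞, ∞, ∞]
q=1: [∞, ∞, ∞, ∞, ∞, 12]
q=2: [∞, ∞, ∞, 6, ∞, ∞]
q=3: [∞, ∞, 5, ∞, 6, -1]
q=4: [13, 17, 15, -7, ∞, ∞]
q=5: [29, 7, -8, 30, -7, -14]
q=6: [0, 4, 2, -20, 30, 19]
Optimal cycle mean attained by: cycle 3->5->3, total (-7) + (-6), length 2.
Answer: λ = -13/2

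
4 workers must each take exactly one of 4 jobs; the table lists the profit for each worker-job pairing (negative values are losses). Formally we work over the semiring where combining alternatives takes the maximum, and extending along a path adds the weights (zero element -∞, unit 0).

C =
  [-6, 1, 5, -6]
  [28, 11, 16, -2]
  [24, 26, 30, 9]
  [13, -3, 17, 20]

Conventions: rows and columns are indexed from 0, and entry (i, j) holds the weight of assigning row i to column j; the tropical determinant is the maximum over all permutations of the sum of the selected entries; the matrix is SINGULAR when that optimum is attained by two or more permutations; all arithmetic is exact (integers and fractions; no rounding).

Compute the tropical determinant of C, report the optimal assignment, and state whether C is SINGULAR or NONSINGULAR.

σ = (0, 1, 2, 3): (-6) + 11 + 30 + 20 = 55
σ = (0, 1, 3, 2): (-6) + 11 + 9 + 17 = 31
σ = (0, 2, 1, 3): (-6) + 16 + 26 + 20 = 56
σ = (0, 2, 3, 1): (-6) + 16 + 9 + (-3) = 16
σ = (0, 3, 1, 2): (-6) + (-2) + 26 + 17 = 35
σ = (0, 3, 2, 1): (-6) + (-2) + 30 + (-3) = 19
σ = (1, 0, 2, 3): 1 + 28 + 30 + 20 = 79
σ = (1, 0, 3, 2): 1 + 28 + 9 + 17 = 55
σ = (1, 2, 0, 3): 1 + 16 + 24 + 20 = 61
σ = (1, 2, 3, 0): 1 + 16 + 9 + 13 = 39
σ = (1, 3, 0, 2): 1 + (-2) + 24 + 17 = 40
σ = (1, 3, 2, 0): 1 + (-2) + 30 + 13 = 42
σ = (2, 0, 1, 3): 5 + 28 + 26 + 20 = 79
σ = (2, 0, 3, 1): 5 + 28 + 9 + (-3) = 39
σ = (2, 1, 0, 3): 5 + 11 + 24 + 20 = 60
σ = (2, 1, 3, 0): 5 + 11 + 9 + 13 = 38
σ = (2, 3, 0, 1): 5 + (-2) + 24 + (-3) = 24
σ = (2, 3, 1, 0): 5 + (-2) + 26 + 13 = 42
σ = (3, 0, 1, 2): (-6) + 28 + 26 + 17 = 65
σ = (3, 0, 2, 1): (-6) + 28 + 30 + (-3) = 49
σ = (3, 1, 0, 2): (-6) + 11 + 24 + 17 = 46
σ = (3, 1, 2, 0): (-6) + 11 + 30 + 13 = 48
σ = (3, 2, 0, 1): (-6) + 16 + 24 + (-3) = 31
σ = (3, 2, 1, 0): (-6) + 16 + 26 + 13 = 49
Optimal value attained by: σ = (1, 0, 2, 3).
Answer: det⊕(C) = 79; verdict: SINGULAR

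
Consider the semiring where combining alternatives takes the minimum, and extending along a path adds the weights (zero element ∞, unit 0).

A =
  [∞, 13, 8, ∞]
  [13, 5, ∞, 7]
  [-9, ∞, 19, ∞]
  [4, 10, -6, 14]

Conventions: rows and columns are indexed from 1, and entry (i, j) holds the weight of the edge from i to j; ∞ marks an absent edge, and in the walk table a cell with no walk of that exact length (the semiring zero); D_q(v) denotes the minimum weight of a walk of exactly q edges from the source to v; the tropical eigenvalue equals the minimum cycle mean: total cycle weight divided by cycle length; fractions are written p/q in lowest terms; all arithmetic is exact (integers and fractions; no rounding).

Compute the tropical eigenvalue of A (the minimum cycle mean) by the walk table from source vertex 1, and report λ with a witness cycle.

q=0: [0, ∞, ∞, ∞]
q=1: [∞, 13, 8, ∞]
q=2: [-1, 18, 27, 20]
q=3: [18, 12, 7, 25]
q=4: [-2, 17, 19, 19]
Optimal cycle mean attained by: cycle 1->3->1, total 8 + (-9), length 2.
Answer: λ = -1/2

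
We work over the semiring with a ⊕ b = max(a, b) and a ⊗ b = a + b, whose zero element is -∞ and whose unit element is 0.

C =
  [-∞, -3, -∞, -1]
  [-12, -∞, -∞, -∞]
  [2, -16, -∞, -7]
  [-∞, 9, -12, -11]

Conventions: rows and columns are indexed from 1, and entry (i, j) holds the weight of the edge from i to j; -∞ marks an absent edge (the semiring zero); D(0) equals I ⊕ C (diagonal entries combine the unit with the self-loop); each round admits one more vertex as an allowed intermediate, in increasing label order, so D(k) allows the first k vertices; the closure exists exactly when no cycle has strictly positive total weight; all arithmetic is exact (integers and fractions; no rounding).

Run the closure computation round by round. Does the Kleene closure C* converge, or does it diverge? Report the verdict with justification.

D(0):
  [0, -3, -∞, -1]
  [-12, 0, -∞, -∞]
  [2, -16, 0, -7]
  [-∞, 9, -12, 0]
D(1):
  [0, -3, -∞, -1]
  [-12, 0, -∞, -13]
  [2, -1, 0, 1]
  [-∞, 9, -12, 0]
D(2):
  [0, -3, -∞, -1]
  [-12, 0, -∞, -13]
  [2, -1, 0, 1]
  [-3, 9, -12, 0]
D(3):
  [0, -3, -∞, -1]
  [-12, 0, -∞, -13]
  [2, -1, 0, 1]
  [-3, 9, -12, 0]
D(4):
  [0, 8, -13, -1]
  [-12, 0, -25, -13]
  [2, 10, 0, 1]
  [-3, 9, -12, 0]
Key observation: every diagonal entry stays at the unit through all rounds, so no improving cycle exists.
Answer: CONVERGES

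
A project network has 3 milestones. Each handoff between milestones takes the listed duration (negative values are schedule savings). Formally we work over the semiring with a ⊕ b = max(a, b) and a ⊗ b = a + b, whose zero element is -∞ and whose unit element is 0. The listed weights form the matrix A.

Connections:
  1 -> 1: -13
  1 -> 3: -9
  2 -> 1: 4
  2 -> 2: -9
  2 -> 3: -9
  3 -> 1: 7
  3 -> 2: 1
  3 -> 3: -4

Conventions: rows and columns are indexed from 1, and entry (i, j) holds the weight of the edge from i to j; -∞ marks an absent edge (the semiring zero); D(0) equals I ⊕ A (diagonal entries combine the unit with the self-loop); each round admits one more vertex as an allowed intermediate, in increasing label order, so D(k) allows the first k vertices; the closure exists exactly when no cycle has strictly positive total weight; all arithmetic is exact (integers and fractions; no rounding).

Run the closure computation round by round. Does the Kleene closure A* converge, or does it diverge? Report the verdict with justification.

D(0):
  [0, -∞, -9]
  [4, 0, -9]
  [7, 1, 0]
D(1):
  [0, -∞, -9]
  [4, 0, -5]
  [7, 1, 0]
D(2):
  [0, -∞, -9]
  [4, 0, -5]
  [7, 1, 0]
D(3):
  [0, -8, -9]
  [4, 0, -5]
  [7, 1, 0]
Key observation: every diagonal entry stays at the unit through all rounds, so no improving cycle exists.
Answer: CONVERGES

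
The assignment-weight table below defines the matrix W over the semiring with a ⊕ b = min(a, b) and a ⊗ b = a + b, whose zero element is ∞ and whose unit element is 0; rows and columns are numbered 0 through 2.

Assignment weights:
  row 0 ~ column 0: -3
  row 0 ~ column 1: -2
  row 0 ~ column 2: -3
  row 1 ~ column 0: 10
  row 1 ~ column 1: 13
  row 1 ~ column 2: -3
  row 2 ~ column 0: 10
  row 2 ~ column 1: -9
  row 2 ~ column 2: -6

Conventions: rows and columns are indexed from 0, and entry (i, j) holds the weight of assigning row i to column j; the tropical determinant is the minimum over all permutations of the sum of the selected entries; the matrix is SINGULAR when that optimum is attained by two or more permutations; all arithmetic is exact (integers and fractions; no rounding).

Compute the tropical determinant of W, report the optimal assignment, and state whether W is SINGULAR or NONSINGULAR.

σ = (0, 1, 2): (-3) + 13 + (-6) = 4
σ = (0, 2, 1): (-3) + (-3) + (-9) = -15
σ = (1, 0, 2): (-2) + 10 + (-6) = 2
σ = (1, 2, 0): (-2) + (-3) + 10 = 5
σ = (2, 0, 1): (-3) + 10 + (-9) = -2
σ = (2, 1, 0): (-3) + 13 + 10 = 20
Optimal value attained by: σ = (0, 2, 1).
Answer: det⊕(W) = -15; verdict: NONSINGULAR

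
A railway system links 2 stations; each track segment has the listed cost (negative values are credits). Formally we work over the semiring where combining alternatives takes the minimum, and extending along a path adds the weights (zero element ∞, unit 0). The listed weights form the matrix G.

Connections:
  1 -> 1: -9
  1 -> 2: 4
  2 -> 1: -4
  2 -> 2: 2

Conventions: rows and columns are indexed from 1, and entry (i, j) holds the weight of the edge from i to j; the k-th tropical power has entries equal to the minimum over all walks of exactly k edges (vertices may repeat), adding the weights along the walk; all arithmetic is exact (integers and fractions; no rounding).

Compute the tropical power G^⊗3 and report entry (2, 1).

G^⊗2:
  [-18, -5]
  [-13, 0]
G^⊗3:
  [-27, -14]
  [-22, -9]
Key observation: the optimum is the walk 2->1->1->1, with weight (-4) + (-9) + (-9) = -22.
Optimal value attained by: walk 2->1->1->1.
Answer: (G^⊗3)[2][1] = -22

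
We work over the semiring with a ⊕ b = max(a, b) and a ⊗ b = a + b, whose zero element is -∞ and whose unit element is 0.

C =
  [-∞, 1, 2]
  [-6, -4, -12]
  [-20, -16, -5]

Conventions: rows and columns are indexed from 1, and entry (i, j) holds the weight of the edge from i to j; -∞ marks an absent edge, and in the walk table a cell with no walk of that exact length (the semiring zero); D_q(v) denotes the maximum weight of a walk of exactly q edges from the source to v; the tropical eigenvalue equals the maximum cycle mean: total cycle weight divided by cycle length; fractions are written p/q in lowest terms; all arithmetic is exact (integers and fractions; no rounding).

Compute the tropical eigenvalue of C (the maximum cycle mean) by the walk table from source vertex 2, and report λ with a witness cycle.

q=0: [-∞, 0, -∞]
q=1: [-6, -4, -12]
q=2: [-10, -5, -4]
q=3: [-11, -9, -8]
Optimal cycle mean attained by: cycle 1->2->1, total 1 + (-6), length 2.
Answer: λ = -5/2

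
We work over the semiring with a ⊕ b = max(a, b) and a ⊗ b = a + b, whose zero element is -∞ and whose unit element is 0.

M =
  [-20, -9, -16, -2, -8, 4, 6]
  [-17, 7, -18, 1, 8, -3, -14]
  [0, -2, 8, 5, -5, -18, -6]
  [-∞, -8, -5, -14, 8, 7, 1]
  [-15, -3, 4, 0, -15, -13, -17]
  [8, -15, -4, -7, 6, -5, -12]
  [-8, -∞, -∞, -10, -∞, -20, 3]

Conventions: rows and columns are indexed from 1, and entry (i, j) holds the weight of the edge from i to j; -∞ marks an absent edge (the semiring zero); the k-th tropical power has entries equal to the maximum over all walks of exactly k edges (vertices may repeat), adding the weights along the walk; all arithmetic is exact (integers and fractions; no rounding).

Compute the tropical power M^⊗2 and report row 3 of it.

M^⊗2:
  [12, -2, 0, -3, 10, 5, 9]
  [5, 14, 12, 8, 15, 8, 2]
  [8, 6, 16, 13, 13, 12, 6]
  [15, 5, 12, 8, 13, 2, 4]
  [4, 4, 12, 9, 8, 7, 1]
  [3, 3, 10, 6, 1, 12, 14]
  [-5, -17, -15, -7, -2, -3, 6]
Answer: row 3 of M^⊗2 = [8, 6, 16, 13, 13, 12, 6]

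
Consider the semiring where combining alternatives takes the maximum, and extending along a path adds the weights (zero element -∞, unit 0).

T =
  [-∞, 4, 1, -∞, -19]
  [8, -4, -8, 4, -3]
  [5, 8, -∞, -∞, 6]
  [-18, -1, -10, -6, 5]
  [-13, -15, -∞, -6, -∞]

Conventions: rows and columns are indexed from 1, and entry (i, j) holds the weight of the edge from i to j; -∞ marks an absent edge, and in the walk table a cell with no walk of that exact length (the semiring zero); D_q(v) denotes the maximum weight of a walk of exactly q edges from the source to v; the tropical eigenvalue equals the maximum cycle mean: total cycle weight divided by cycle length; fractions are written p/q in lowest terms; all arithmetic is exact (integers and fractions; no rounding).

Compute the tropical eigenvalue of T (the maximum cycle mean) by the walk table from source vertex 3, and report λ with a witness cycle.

q=0: [-∞, -∞, 0, -∞, -∞]
q=1: [5, 8, -∞, -∞, 6]
q=2: [16, 9, 6, 12, 5]
q=3: [17, 20, 17, 13, 17]
q=4: [28, 25, 18, 24, 23]
q=5: [33, 32, 29, 29, 29]
Optimal cycle mean attained by: cycle 1->2->1, total 4 + 8, length 2.
Answer: λ = 6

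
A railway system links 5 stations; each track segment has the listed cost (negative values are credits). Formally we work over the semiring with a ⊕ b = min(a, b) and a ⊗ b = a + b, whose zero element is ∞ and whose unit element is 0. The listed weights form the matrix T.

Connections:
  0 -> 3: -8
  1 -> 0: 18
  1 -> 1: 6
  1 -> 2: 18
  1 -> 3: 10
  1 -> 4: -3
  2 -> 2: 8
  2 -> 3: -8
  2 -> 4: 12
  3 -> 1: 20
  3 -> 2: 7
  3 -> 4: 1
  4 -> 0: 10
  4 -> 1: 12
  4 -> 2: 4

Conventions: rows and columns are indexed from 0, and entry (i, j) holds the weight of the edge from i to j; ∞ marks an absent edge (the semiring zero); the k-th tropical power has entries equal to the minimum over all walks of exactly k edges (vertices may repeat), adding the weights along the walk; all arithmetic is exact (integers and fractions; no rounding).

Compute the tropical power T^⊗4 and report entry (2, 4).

T^⊗2:
  [∞, 12, -1, ∞, -7]
  [7, 9, 1, 10, 3]
  [22, 12, -1, 0, -7]
  [11, 13, 5, -1, 17]
  [30, 18, 12, -4, 9]
T^⊗3:
  [3, 5, -3, -9, 9]
  [13, 15, 7, -7, 6]
  [3, 5, -3, -9, 1]
  [27, 19, 6, -3, 0]
  [19, 16, 3, 4, -3]
T^⊗4:
  [19, 11, -2, -11, -8]
  [16, 13, 0, -1, -6]
  [11, 11, -2, -11, -8]
  [10, 12, 4, -2, -2]
  [7, 9, 1, -5, 5]
Key observation: the optimum is the walk 2->3->2->3->4, with weight (-8) + 7 + (-8) + 1 = -8.
Optimal value attained by: walk 2->3->2->3->4.
Answer: (T^⊗4)[2][4] = -8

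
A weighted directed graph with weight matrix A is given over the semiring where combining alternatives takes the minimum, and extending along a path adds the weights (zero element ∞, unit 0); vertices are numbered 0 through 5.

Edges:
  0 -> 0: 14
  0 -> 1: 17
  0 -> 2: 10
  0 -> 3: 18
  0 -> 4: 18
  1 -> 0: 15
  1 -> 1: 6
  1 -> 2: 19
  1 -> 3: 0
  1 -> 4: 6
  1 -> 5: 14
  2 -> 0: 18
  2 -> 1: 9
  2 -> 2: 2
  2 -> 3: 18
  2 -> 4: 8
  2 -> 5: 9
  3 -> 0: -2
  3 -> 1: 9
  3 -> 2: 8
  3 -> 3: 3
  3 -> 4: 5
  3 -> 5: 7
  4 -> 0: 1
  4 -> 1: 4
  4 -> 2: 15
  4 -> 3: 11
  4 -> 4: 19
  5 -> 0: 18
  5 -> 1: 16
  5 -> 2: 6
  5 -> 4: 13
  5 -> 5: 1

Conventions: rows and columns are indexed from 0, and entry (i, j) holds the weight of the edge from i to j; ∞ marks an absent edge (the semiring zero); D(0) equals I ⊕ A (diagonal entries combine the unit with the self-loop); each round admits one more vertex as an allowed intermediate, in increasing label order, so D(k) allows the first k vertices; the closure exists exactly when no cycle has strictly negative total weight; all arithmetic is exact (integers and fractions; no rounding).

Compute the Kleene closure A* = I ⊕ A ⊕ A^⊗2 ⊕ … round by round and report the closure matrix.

D(0):
  [0, 17, 10, 18, 18, ∞]
  [15, 0, 19, 0, 6, 14]
  [18, 9, 0, 18, 8, 9]
  [-2, 9, 8, 0, 5, 7]
  [1, 4, 15, 11, 0, ∞]
  [18, 16, 6, ∞, 13, 0]
D(1):
  [0, 17, 10, 18, 18, ∞]
  [15, 0, 19, 0, 6, 14]
  [18, 9, 0, 18, 8, 9]
  [-2, 9, 8, 0, 5, 7]
  [1, 4, 11, 11, 0, ∞]
  [18, 16, 6, 36, 13, 0]
D(2):
  [0, 17, 10, 17, 18, 31]
  [15, 0, 19, 0, 6, 14]
  [18, 9, 0, 9, 8, 9]
  [-2, 9, 8, 0, 5, 7]
  [1, 4, 11, 4, 0, 18]
  [18, 16, 6, 16, 13, 0]
D(3):
  [0, 17, 10, 17, 18, 19]
  [15, 0, 19, 0, 6, 14]
  [18, 9, 0, 9, 8, 9]
  [-2, 9, 8, 0, 5, 7]
  [1, 4, 11, 4, 0, 18]
  [18, 15, 6, 15, 13, 0]
D(4):
  [0, 17, 10, 17, 18, 19]
  [-2, 0, 8, 0, 5, 7]
  [7, 9, 0, 9, 8, 9]
  [-2, 9, 8, 0, 5, 7]
  [1, 4, 11, 4, 0, 11]
  [13, 15, 6, 15, 13, 0]
D(5):
  [0, 17, 10, 17, 18, 19]
  [-2, 0, 8, 0, 5, 7]
  [7, 9, 0, 9, 8, 9]
  [-2, 9, 8, 0, 5, 7]
  [1, 4, 11, 4, 0, 11]
  [13, 15, 6, 15, 13, 0]
D(6):
  [0, 17, 10, 17, 18, 19]
  [-2, 0, 8, 0, 5, 7]
  [7, 9, 0, 9, 8, 9]
  [-2, 9, 8, 0, 5, 7]
  [1, 4, 11, 4, 0, 11]
  [13, 15, 6, 15, 13, 0]
Answer: A* = [[0, 17, 10, 17, 18, 19], [-2, 0, 8, 0, 5, 7], [7, 9, 0, 9, 8, 9], [-2, 9, 8, 0, 5, 7], [1, 4, 11, 4, 0, 11], [13, 15, 6, 15, 13, 0]]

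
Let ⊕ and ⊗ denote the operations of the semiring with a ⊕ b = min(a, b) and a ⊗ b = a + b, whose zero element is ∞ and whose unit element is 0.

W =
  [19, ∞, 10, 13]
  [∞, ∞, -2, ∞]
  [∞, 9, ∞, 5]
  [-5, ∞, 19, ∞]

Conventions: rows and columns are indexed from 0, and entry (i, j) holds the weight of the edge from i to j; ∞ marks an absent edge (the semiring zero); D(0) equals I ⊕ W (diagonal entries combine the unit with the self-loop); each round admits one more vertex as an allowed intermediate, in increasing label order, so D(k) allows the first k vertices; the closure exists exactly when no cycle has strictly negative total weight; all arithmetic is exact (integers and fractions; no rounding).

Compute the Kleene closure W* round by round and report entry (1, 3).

D(0):
  [0, ∞, 10, 13]
  [∞, 0, -2, ∞]
  [∞, 9, 0, 5]
  [-5, ∞, 19, 0]
D(1):
  [0, ∞, 10, 13]
  [∞, 0, -2, ∞]
  [∞, 9, 0, 5]
  [-5, ∞, 5, 0]
D(2):
  [0, ∞, 10, 13]
  [∞, 0, -2, ∞]
  [∞, 9, 0, 5]
  [-5, ∞, 5, 0]
D(3):
  [0, 19, 10, 13]
  [∞, 0, -2, 3]
  [∞, 9, 0, 5]
  [-5, 14, 5, 0]
D(4):
  [0, 19, 10, 13]
  [-2, 0, -2, 3]
  [0, 9, 0, 5]
  [-5, 14, 5, 0]
Answer: W*[1][3] = 3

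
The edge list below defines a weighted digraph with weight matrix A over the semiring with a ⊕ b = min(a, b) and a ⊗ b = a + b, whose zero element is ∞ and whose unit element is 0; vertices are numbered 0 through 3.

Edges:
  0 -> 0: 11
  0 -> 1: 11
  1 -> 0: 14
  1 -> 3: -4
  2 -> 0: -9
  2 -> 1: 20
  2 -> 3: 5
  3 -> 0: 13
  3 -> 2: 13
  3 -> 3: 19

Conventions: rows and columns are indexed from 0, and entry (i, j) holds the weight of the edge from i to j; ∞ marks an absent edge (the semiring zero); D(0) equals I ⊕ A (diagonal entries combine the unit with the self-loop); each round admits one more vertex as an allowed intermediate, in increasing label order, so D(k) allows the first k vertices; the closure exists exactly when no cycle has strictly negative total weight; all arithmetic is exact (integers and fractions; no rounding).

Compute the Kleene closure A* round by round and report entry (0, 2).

D(0):
  [0, 11, ∞, ∞]
  [14, 0, ∞, -4]
  [-9, 20, 0, 5]
  [13, ∞, 13, 0]
D(1):
  [0, 11, ∞, ∞]
  [14, 0, ∞, -4]
  [-9, 2, 0, 5]
  [13, 24, 13, 0]
D(2):
  [0, 11, ∞, 7]
  [14, 0, ∞, -4]
  [-9, 2, 0, -2]
  [13, 24, 13, 0]
D(3):
  [0, 11, ∞, 7]
  [14, 0, ∞, -4]
  [-9, 2, 0, -2]
  [4, 15, 13, 0]
D(4):
  [0, 11, 20, 7]
  [0, 0, 9, -4]
  [-9, 2, 0, -2]
  [4, 15, 13, 0]
Answer: A*[0][2] = 20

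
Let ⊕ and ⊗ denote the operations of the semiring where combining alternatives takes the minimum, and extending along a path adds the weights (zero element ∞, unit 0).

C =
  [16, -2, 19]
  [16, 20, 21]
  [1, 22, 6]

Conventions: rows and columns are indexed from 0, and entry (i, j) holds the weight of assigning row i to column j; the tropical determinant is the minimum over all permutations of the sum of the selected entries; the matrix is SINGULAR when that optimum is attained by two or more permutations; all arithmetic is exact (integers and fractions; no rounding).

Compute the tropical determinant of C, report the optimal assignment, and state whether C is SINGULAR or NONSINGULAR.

σ = (0, 1, 2): 16 + 20 + 6 = 42
σ = (0, 2, 1): 16 + 21 + 22 = 59
σ = (1, 0, 2): (-2) + 16 + 6 = 20
σ = (1, 2, 0): (-2) + 21 + 1 = 20
σ = (2, 0, 1): 19 + 16 + 22 = 57
σ = (2, 1, 0): 19 + 20 + 1 = 40
Optimal value attained by: σ = (1, 0, 2).
Answer: det⊕(C) = 20; verdict: SINGULAR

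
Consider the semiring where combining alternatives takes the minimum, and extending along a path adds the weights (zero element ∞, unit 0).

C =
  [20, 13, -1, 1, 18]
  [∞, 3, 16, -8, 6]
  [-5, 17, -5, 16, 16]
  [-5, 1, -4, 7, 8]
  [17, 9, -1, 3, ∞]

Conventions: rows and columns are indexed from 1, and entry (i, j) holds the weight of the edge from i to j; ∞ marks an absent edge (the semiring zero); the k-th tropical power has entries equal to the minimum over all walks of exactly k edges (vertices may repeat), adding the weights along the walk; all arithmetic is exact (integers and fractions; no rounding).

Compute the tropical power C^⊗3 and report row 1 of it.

C^⊗2:
  [-6, 2, -6, 5, 9]
  [-13, -7, -12, -5, 0]
  [-10, 8, -10, -4, 11]
  [-9, 4, -9, -7, 7]
  [-6, 4, -6, 1, 11]
C^⊗3:
  [-11, 5, -11, -6, 8]
  [-17, -4, -17, -15, -1]
  [-15, -3, -15, -9, 4]
  [-14, -6, -14, -8, 1]
  [-11, 2, -11, -5, 9]
Answer: row 1 of C^⊗3 = [-11, 5, -11, -6, 8]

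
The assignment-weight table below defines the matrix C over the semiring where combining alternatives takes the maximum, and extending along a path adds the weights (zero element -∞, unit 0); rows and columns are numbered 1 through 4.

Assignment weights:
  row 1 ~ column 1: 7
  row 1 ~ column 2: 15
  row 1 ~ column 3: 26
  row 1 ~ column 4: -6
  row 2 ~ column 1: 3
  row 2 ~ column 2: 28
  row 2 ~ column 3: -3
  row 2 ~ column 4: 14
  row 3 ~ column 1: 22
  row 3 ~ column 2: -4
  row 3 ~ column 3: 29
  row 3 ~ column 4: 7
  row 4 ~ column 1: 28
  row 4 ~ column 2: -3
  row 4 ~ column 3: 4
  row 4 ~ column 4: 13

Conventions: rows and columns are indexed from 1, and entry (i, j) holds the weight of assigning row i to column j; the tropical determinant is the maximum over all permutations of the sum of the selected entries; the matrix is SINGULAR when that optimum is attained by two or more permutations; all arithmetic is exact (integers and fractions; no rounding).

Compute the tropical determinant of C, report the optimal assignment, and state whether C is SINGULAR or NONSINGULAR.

σ = (1, 2, 3, 4): 7 + 28 + 29 + 13 = 77
σ = (1, 2, 4, 3): 7 + 28 + 7 + 4 = 46
σ = (1, 3, 2, 4): 7 + (-3) + (-4) + 13 = 13
σ = (1, 3, 4, 2): 7 + (-3) + 7 + (-3) = 8
σ = (1, 4, 2, 3): 7 + 14 + (-4) + 4 = 21
σ = (1, 4, 3, 2): 7 + 14 + 29 + (-3) = 47
σ = (2, 1, 3, 4): 15 + 3 + 29 + 13 = 60
σ = (2, 1, 4, 3): 15 + 3 + 7 + 4 = 29
σ = (2, 3, 1, 4): 15 + (-3) + 22 + 13 = 47
σ = (2, 3, 4, 1): 15 + (-3) + 7 + 28 = 47
σ = (2, 4, 1, 3): 15 + 14 + 22 + 4 = 55
σ = (2, 4, 3, 1): 15 + 14 + 29 + 28 = 86
σ = (3, 1, 2, 4): 26 + 3 + (-4) + 13 = 38
σ = (3, 1, 4, 2): 26 + 3 + 7 + (-3) = 33
σ = (3, 2, 1, 4): 26 + 28 + 22 + 13 = 89
σ = (3, 2, 4, 1): 26 + 28 + 7 + 28 = 89
σ = (3, 4, 1, 2): 26 + 14 + 22 + (-3) = 59
σ = (3, 4, 2, 1): 26 + 14 + (-4) + 28 = 64
σ = (4, 1, 2, 3): (-6) + 3 + (-4) + 4 = -3
σ = (4, 1, 3, 2): (-6) + 3 + 29 + (-3) = 23
σ = (4, 2, 1, 3): (-6) + 28 + 22 + 4 = 48
σ = (4, 2, 3, 1): (-6) + 28 + 29 + 28 = 79
σ = (4, 3, 1, 2): (-6) + (-3) + 22 + (-3) = 10
σ = (4, 3, 2, 1): (-6) + (-3) + (-4) + 28 = 15
Optimal value attained by: σ = (3, 2, 1, 4).
Answer: det⊕(C) = 89; verdict: SINGULAR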